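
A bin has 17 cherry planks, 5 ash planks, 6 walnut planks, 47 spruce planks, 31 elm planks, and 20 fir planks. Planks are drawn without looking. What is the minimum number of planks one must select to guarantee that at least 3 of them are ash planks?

In the worst case for collecting ash planks, every non-ash plank comes out first.
There are 17 + 6 + 47 + 31 + 20 = 121 non-ash planks altogether.
After those, each further plank must be ash, so 121 + 3 = 124 draws guarantee 3 ash planks.

124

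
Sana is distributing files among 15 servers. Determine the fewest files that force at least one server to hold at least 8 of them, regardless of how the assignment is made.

With 105 files one could put exactly 7 in each of the 15 servers, and no server would reach 8.
By pigeonhole, one more file must land in a server that already has 7, giving it 8.
So 15 × 7 + 1 = 106 files are required.

106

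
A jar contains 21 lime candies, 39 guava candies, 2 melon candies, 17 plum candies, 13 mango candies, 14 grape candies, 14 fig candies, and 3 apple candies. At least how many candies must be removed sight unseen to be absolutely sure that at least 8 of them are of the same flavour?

48

By the pigeonhole principle, the 8 flavours are the holes; the candies drawn are the pigeons.
To avoid 8 of any one flavour, the worst case takes at most 7 of each flavour, or every candy of a flavour that has fewer than 7.
That gives 7 + 7 + 2 + 7 + 7 + 7 + 7 + 3 = 47 candies with no flavour reaching 8.
The next candy forces some flavour to 8, so 47 + 1 = 48.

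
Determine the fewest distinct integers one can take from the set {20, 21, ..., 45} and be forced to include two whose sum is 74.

A set avoiding the sum 74 can contain at most one of each pair {x, 74−x}, plus the 10 elements whose complement lies outside the range or equal to its own complement.
The integers 20, …, 37 (18 of them) are such a set: any two sum to at least 20+21 = 41 and at most 36+37 = 73 < 74.
Any 19th integer completes one of the 8 pairs, so 19 choices force a sum of 74.

19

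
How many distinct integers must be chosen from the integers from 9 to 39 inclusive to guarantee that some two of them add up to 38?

22

Group the elements by complementary pair {x, 38−x}: {9,29}, {10,28}, {11,27}, …, giving 10 two-element pairs; the single value 19 (it cannot pair with itself since the integers are distinct); and 10 integers whose partner 38−x falls outside [9,39].
By pigeonhole, treating each of those 21 groups as a pigeonhole, one can pick one integer per group — 21 integers — with no two summing to 38.
The 22nd integer lands in an occupied pair, forcing a sum of 38.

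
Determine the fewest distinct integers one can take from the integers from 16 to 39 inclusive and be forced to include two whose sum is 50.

A set avoiding the sum 50 can contain at most one of each pair {x, 50−x}, plus the 6 elements whose complement lies outside the range or equal to its own complement.
The integers 25, …, 39 (15 of them) are such a set: any two sum to at least 25+26 = 51 > 50.
Any 16th integer completes one of the 9 pairs, so 16 choices force a sum of 50.

16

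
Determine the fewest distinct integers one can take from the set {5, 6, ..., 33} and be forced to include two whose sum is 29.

20

Group the elements by complementary pair {x, 29−x}: {5,24}, {6,23}, {7,22}, …, giving 10 two-element pairs and 9 integers whose partner 29−x falls outside [5,33].
By the pigeonhole principle, treating each of those 19 groups as a pigeonhole, one can pick one integer per group — 19 integers — with no two summing to 29.
The 20th integer lands in an occupied pair, forcing a sum of 29.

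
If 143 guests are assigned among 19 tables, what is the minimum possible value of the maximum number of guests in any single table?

The 19 tables are the holes and the 143 guests are the pigeons.
If every table held at most 7 guests, the total would be at most 19 × 7 = 133, which is less than 143.
So some table holds at least ⌈143/19⌉ = 8 guests.

8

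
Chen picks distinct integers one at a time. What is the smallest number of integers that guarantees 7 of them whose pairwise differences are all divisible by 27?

Integers whose pairwise differences are multiples of 27 are exactly those sharing a remainder mod 27. The 27 residue classes mod 27 are the pigeonholes.
With 162 integers one could put 6 in each residue class and have no class reach 7.
The 163rd integer pushes some class to 7, so 27·6 + 1 = 163.

163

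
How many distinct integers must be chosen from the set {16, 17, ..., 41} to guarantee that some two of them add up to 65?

18

Group the elements by complementary pair {x, 65−x}: {24,41}, {25,40}, {26,39}, …, giving 9 two-element pairs and 8 integers whose partner 65−x falls outside [16,41].
By pigeonhole, treating each of those 17 groups as a pigeonhole, one can pick one integer per group — 17 integers — with no two summing to 65.
The 18th integer lands in an occupied pair, forcing a sum of 65.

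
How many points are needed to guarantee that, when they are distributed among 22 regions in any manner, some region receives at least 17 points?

353

With 352 points one could put exactly 16 in each of the 22 regions, and no region would reach 17.
By the pigeonhole principle, one more point must land in a region that already has 16, giving it 17.
So 22 × 16 + 1 = 353 points are required.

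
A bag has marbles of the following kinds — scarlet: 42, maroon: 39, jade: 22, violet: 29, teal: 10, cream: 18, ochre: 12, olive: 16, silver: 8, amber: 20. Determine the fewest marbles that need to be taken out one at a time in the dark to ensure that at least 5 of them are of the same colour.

An adversary could hand out at most 4 marbles per colour: 4 + 4 + 4 + 4 + 4 + 4 + 4 + 4 + 4 + 4 = 40 marbles and still no colour has 5.
One more marble lands in a colour already at 4, so 41 draws are enough and 40 are not.

41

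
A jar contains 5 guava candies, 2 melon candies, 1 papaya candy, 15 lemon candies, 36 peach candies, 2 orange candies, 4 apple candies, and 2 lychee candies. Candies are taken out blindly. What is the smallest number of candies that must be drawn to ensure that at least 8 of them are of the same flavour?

Put each drawn candy into a box by flavour. The largest draw with every box below 8 takes min(count, 7) from each flavour; flavours with fewer than 7 contribute all they have.
Σ min(cᵢ, 7) = 5 + 2 + 1 + 7 + 7 + 2 + 4 + 2 = 30.
Draw number 30 + 1 = 31 must push one box to 8.

31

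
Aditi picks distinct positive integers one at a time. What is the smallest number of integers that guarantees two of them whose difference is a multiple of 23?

Integers whose pairwise differences are multiples of 23 are exactly those sharing a remainder mod 23. Pigeonhole: the 23 residue classes mod 23 are the pigeonholes.
With 23 integers one could put 1 in each residue class and have no class reach 2.
The 24th integer pushes some class to 2, so 23·1 + 1 = 24.

24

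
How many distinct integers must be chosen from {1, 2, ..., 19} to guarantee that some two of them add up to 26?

14

Two chosen integers sum to 26 exactly when both halves of some pair {x, 26−x} with 7 ≤ x ≤ 26−x ≤ 19 are chosen — 6 such pairs.
The remaining 7 elements (those with no distinct partner in range) can never complete a 26-sum, so the worst case takes all of them and one from each pair: 7 + 6 = 13.
By the pigeonhole principle, the 14th integer has to be the second member of some pair, so 13 + 1 = 14.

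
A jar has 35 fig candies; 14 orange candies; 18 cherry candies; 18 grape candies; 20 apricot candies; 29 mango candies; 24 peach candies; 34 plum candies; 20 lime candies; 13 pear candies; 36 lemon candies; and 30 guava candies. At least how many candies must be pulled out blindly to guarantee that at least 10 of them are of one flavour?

109

By the pigeonhole principle, the 12 flavours are the holes; the candies drawn are the pigeons.
To avoid 10 of any one flavour, the worst case takes at most 9 of each flavour.
That gives 9 + 9 + 9 + 9 + 9 + 9 + 9 + 9 + 9 + 9 + 9 + 9 = 108 candies with no flavour reaching 10.
The next candy forces some flavour to 10, so 108 + 1 = 109.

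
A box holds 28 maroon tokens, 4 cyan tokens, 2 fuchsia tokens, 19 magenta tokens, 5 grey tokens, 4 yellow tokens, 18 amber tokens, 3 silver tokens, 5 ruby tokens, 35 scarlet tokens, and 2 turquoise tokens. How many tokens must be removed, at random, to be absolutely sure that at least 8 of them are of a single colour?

54

Put each drawn token into a box by colour. The largest draw with every box below 8 takes min(count, 7) from each colour; colours with fewer than 7 contribute all they have.
Σ min(cᵢ, 7) = 7 + 4 + 2 + 7 + 5 + 4 + 7 + 3 + 5 + 7 + 2 = 53.
Draw number 53 + 1 = 54 must push one box to 8.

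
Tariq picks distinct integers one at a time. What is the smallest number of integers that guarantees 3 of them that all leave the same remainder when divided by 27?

The 27 residue classes mod 27 are the pigeonholes.
With 54 integers one could put 2 in each residue class and have no class reach 3.
The 55th integer pushes some class to 3, so 27·2 + 1 = 55.

55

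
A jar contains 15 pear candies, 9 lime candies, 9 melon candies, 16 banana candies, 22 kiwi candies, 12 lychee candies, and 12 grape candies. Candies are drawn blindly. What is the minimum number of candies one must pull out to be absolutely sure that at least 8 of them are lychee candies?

91

In the worst case for collecting lychee candies, every non-lychee candy comes out first.
There are 15 + 9 + 9 + 16 + 22 + 12 = 83 non-lychee candies altogether.
After those, each further candy must be lychee, so 83 + 8 = 91 draws guarantee 8 lychee candies.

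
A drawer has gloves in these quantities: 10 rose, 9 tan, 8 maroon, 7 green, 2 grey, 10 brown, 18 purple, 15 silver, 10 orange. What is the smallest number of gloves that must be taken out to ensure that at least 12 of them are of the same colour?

The 9 colours are the holes; the gloves drawn are the pigeons.
To avoid 12 of any one colour, the worst case takes at most 11 of each colour, or every glove of a colour that has fewer than 11.
That gives 10 + 9 + 8 + 7 + 2 + 10 + 11 + 11 + 10 = 78 gloves with no colour reaching 12.
The next glove forces some colour to 12, so 78 + 1 = 79.

79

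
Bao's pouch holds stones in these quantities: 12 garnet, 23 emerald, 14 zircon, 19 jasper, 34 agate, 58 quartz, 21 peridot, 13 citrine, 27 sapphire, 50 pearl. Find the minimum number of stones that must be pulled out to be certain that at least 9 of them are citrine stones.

267

In the worst case for collecting citrine stones, every non-citrine stone comes out first.
There are 12 + 23 + 14 + 19 + 34 + 58 + 21 + 27 + 50 = 258 non-citrine stones altogether.
After those, each further stone must be citrine, so 258 + 9 = 267 draws guarantee 9 citrine stones.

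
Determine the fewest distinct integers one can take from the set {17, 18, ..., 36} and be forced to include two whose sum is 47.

A set avoiding the sum 47 can contain at most one of each pair {x, 47−x}, plus the 6 elements whose complement lies outside the range.
The integers 24, …, 36 (13 of them) are such a set: any two sum to at least 24+25 = 49 > 47.
By the pigeonhole principle, any 14th integer completes one of the 7 pairs, so 14 choices force a sum of 47.

14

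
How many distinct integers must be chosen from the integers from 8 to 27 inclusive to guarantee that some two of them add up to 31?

Group the elements by complementary pair {x, 31−x}: {8,23}, {9,22}, {10,21}, …, giving 8 two-element pairs and 4 integers whose partner 31−x falls outside [8,27].
Treating each of those 12 groups as a pigeonhole, one can pick one integer per group — 12 integers — with no two summing to 31.
The 13th integer lands in an occupied pair, forcing a sum of 31.

13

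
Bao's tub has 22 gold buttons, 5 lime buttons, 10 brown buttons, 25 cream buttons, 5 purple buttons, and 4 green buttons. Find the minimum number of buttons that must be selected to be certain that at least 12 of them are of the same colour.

47

Put each drawn button into a box by colour. The largest draw with every box below 12 takes min(count, 11) from each colour; colours with fewer than 11 contribute all they have.
Σ min(cᵢ, 11) = 11 + 5 + 10 + 11 + 5 + 4 = 46.
Draw number 46 + 1 = 47 must push one box to 12.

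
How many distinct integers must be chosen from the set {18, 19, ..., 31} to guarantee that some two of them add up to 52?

10

Group the elements by complementary pair {x, 52−x}: {21,31}, {22,30}, {23,29}, …, giving 5 two-element pairs, the single value 26 (it cannot pair with itself since the integers are distinct), and 3 integers whose partner 52−x falls outside [18,31].
By pigeonhole, treating each of those 9 groups as a pigeonhole, one can pick one integer per group — 9 integers — with no two summing to 52.
The 10th integer lands in an occupied pair, forcing a sum of 52.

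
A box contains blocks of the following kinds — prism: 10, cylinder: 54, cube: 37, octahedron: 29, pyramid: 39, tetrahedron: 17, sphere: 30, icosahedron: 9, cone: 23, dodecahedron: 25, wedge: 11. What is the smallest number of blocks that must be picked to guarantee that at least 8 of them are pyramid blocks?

253

In the worst case for collecting pyramid blocks, every non-pyramid block comes out first.
There are 10 + 54 + 37 + 29 + 17 + 30 + 9 + 23 + 25 + 11 = 245 non-pyramid blocks altogether.
After those, each further block must be pyramid, so 245 + 8 = 253 draws guarantee 8 pyramid blocks.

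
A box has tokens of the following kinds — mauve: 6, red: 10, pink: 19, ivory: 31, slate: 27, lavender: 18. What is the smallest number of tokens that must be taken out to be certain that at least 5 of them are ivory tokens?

85

In the worst case for collecting ivory tokens, every non-ivory token comes out first.
There are 6 + 10 + 19 + 27 + 18 = 80 non-ivory tokens altogether.
After those, each further token must be ivory, so 80 + 5 = 85 draws guarantee 5 ivory tokens.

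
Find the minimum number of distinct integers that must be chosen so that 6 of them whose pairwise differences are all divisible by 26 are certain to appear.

Integers whose pairwise differences are multiples of 26 are exactly those sharing a remainder mod 26. By pigeonhole, the 26 residue classes mod 26 are the pigeonholes.
With 130 integers one could put 5 in each residue class and have no class reach 6.
The 131st integer pushes some class to 6, so 26·5 + 1 = 131.

131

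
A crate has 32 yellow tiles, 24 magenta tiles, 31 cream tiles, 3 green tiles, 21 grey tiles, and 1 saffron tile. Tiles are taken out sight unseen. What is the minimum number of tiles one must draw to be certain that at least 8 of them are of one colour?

Put each drawn tile into a box by colour. The largest draw with every box below 8 takes min(count, 7) from each colour; colours with fewer than 7 contribute all they have.
Σ min(cᵢ, 7) = 7 + 7 + 7 + 3 + 7 + 1 = 32.
Draw number 32 + 1 = 33 must push one box to 8.

33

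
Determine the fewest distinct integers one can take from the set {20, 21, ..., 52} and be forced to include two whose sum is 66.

Two chosen integers sum to 66 exactly when both halves of some pair {x, 66−x} with 20 ≤ x ≤ 66−x ≤ 46 are chosen — 13 such pairs.
The remaining 7 elements (those with no distinct partner in range) can never complete a 66-sum, so the worst case takes all of them and one from each pair: 7 + 13 = 20.
By the pigeonhole principle, the 21st integer has to be the second member of some pair, so 20 + 1 = 21.

21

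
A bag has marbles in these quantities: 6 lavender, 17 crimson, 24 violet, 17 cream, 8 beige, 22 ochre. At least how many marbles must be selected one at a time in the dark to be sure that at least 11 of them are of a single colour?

55

An adversary could hand out at most 10 marbles per colour (lavender, beige run out sooner): 6 + 10 + 10 + 10 + 8 + 10 = 54 marbles and still no colour has 11.
By the pigeonhole principle, one more marble lands in a colour already at 10, so 55 draws are enough and 54 are not.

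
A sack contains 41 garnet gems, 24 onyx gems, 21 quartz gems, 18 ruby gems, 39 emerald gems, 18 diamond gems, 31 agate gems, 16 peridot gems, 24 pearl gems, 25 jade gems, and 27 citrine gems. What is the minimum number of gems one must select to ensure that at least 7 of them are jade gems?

266

In the worst case for collecting jade gems, every non-jade gem comes out first.
There are 41 + 24 + 21 + 18 + 39 + 18 + 31 + 16 + 24 + 27 = 259 non-jade gems altogether.
After those, each further gem must be jade, so 259 + 7 = 266 draws guarantee 7 jade gems.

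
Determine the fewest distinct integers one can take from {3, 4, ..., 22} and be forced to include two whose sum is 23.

12

Group the elements by complementary pair {x, 23−x}: {3,20}, {4,19}, {5,18}, …, giving 9 two-element pairs and 2 integers whose partner 23−x falls outside [3,22].
By pigeonhole, treating each of those 11 groups as a pigeonhole, one can pick one integer per group — 11 integers — with no two summing to 23.
The 12th integer lands in an occupied pair, forcing a sum of 23.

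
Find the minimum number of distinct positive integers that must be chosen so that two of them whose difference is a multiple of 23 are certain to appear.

24

Integers whose pairwise differences are multiples of 23 are exactly those sharing a remainder mod 23. The 23 residue classes mod 23 are the pigeonholes.
With 23 integers one could put 1 in each residue class and have no class reach 2.
The 24th integer pushes some class to 2, so 23·1 + 1 = 24.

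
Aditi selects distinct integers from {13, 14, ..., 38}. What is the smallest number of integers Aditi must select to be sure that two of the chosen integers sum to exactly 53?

15

Two chosen integers sum to 53 exactly when both halves of some pair {x, 53−x} with 15 ≤ x ≤ 53−x ≤ 38 are chosen — 12 such pairs.
The remaining 2 elements (those with no distinct partner in range) can never complete a 53-sum, so the worst case takes all of them and one from each pair: 2 + 12 = 14.
The 15th integer has to be the second member of some pair, so 14 + 1 = 15.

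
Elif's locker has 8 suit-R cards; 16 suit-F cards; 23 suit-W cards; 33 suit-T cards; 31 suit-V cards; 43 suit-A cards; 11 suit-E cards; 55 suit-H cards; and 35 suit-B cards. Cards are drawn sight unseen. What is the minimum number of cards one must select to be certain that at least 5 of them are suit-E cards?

In the worst case for collecting suit-E cards, every non-suit-E card comes out first.
There are 8 + 16 + 23 + 33 + 31 + 43 + 55 + 35 = 244 non-suit-E cards altogether.
After those, each further card must be suit-E, so 244 + 5 = 249 draws guarantee 5 suit-E cards.

249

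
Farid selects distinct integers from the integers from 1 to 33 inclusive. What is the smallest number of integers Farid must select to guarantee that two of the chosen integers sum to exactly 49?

25

Group the elements by complementary pair {x, 49−x}: {16,33}, {17,32}, {18,31}, …, giving 9 two-element pairs and 15 integers whose partner 49−x falls outside [1,33].
By pigeonhole, treating each of those 24 groups as a pigeonhole, one can pick one integer per group — 24 integers — with no two summing to 49.
The 25th integer lands in an occupied pair, forcing a sum of 49.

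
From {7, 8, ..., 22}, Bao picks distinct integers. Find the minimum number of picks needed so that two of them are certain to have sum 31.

A set avoiding the sum 31 can contain at most one of each pair {x, 31−x}, plus the 2 elements whose complement lies outside the range.
The integers 7, …, 15 (9 of them) are such a set: any two sum to at least 7+8 = 15 and at most 14+15 = 29 < 31.
By pigeonhole, any 10th integer completes one of the 7 pairs, so 10 choices force a sum of 31.

10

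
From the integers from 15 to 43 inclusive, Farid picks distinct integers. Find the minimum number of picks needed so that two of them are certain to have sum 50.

Group the elements by complementary pair {x, 50−x}: {15,35}, {16,34}, {17,33}, …, giving 10 two-element pairs, the single value 25 (it cannot pair with itself since the integers are distinct), and 8 integers whose partner 50−x falls outside [15,43].
Treating each of those 19 groups as a pigeonhole, one can pick one integer per group — 19 integers — with no two summing to 50.
The 20th integer lands in an occupied pair, forcing a sum of 50.

20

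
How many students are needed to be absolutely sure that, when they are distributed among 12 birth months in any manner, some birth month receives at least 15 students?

169

With 168 students one could put exactly 14 in each of the 12 birth months, and no birth month would reach 15.
One more student must land in a birth month that already has 14, giving it 15.
So 12 × 14 + 1 = 169 students are required.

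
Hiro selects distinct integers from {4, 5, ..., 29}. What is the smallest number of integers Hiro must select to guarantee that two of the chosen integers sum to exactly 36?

A set avoiding the sum 36 can contain at most one of each pair {x, 36−x}, plus the 4 elements whose complement lies outside the range or equal to its own complement.
The integers 4, …, 18 (15 of them) are such a set: any two sum to at least 4+5 = 9 and at most 17+18 = 35 < 36.
Any 16th integer completes one of the 11 pairs, so 16 choices force a sum of 36.

16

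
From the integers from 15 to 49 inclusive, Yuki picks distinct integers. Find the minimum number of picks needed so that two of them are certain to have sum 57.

22

Two chosen integers sum to 57 exactly when both halves of some pair {x, 57−x} with 15 ≤ x ≤ 57−x ≤ 42 are chosen — 14 such pairs.
The remaining 7 elements (those with no distinct partner in range) can never complete a 57-sum, so the worst case takes all of them and one from each pair: 7 + 14 = 21.
The 22nd integer has to be the second member of some pair, so 21 + 1 = 22.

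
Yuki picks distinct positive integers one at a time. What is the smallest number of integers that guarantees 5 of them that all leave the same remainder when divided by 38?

153

By pigeonhole, the 38 residue classes mod 38 are the pigeonholes.
With 152 integers one could put 4 in each residue class and have no class reach 5.
The 153rd integer pushes some class to 5, so 38·4 + 1 = 153.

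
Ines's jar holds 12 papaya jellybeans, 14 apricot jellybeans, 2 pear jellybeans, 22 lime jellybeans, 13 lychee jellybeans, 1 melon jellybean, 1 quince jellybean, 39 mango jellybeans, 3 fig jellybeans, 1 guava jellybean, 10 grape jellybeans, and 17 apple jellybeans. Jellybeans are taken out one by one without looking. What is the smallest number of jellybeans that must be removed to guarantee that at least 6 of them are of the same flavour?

An adversary could hand out at most 5 jellybeans per flavour (5 flavours run out sooner): 5 + 5 + 2 + 5 + 5 + 1 + 1 + 5 + 3 + 1 + 5 + 5 = 43 jellybeans and still no flavour has 6.
Pigeonhole: one more jellybean lands in a flavour already at 5, so 44 draws are enough and 43 are not.

44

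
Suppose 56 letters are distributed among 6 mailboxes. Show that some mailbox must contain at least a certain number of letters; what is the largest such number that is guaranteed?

Pigeonhole: the 6 mailboxes are the holes and the 56 letters are the pigeons.
If every mailbox held at most 9 letters, the total would be at most 6 × 9 = 54, which is less than 56.
So some mailbox holds at least ⌈56/6⌉ = 10 letters.

10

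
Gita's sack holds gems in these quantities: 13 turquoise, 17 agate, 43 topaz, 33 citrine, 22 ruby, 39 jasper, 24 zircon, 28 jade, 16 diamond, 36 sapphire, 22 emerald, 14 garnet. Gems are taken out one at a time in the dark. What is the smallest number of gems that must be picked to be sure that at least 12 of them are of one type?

133

By the pigeonhole principle, put each drawn gem into a box by type. The largest draw with every box below 12 takes min(count, 11) from each type.
Σ min(cᵢ, 11) = 11 + 11 + 11 + 11 + 11 + 11 + 11 + 11 + 11 + 11 + 11 + 11 = 132.
Draw number 132 + 1 = 133 must push one box to 12.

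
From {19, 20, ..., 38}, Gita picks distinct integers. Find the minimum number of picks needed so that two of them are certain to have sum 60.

13

Two chosen integers sum to 60 exactly when both halves of some pair {x, 60−x} with 22 ≤ x ≤ 60−x ≤ 38 are chosen — 8 such pairs.
The remaining 4 elements (those with no distinct partner in range) can never complete a 60-sum, so the worst case takes all of them and one from each pair: 4 + 8 = 12.
Pigeonhole: the 13th integer has to be the second member of some pair, so 12 + 1 = 13.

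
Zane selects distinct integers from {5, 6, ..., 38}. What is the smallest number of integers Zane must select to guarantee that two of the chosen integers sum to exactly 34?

A set avoiding the sum 34 can contain at most one of each pair {x, 34−x}, plus the 10 elements whose complement lies outside the range or equal to its own complement.
The integers 17, …, 38 (22 of them) are such a set: any two sum to at least 17+18 = 35 > 34.
Any 23rd integer completes one of the 12 pairs, so 23 choices force a sum of 34.

23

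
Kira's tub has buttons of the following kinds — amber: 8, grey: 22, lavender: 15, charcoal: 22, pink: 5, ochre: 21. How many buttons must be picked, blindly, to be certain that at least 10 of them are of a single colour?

By the pigeonhole principle, put each drawn button into a box by colour. The largest draw with every box below 10 takes min(count, 9) from each colour; colours with fewer than 9 contribute all they have.
Σ min(cᵢ, 9) = 8 + 9 + 9 + 9 + 5 + 9 = 49.
Draw number 49 + 1 = 50 must push one box to 10.

50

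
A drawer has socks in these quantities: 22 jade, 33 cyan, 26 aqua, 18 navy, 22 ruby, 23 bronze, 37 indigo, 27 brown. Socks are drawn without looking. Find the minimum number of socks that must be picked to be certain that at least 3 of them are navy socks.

In the worst case for collecting navy socks, every non-navy sock comes out first.
There are 22 + 33 + 26 + 22 + 23 + 37 + 27 = 190 non-navy socks altogether.
After those, each further sock must be navy, so 190 + 3 = 193 draws guarantee 3 navy socks.

193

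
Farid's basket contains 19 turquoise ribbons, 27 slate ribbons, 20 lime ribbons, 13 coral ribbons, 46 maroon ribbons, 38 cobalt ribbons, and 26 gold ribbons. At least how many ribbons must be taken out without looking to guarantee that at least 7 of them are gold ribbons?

170

In the worst case for collecting gold ribbons, every non-gold ribbon comes out first.
There are 19 + 27 + 20 + 13 + 46 + 38 = 163 non-gold ribbons altogether.
After those, each further ribbon must be gold, so 163 + 7 = 170 draws guarantee 7 gold ribbons.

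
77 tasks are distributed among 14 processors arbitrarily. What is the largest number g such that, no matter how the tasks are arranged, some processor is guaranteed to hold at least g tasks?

Pigeonhole: the 14 processors are the holes and the 77 tasks are the pigeons.
If every processor held at most 5 tasks, the total would be at most 14 × 5 = 70, which is less than 77.
So some processor holds at least ⌈77/14⌉ = 6 tasks.

6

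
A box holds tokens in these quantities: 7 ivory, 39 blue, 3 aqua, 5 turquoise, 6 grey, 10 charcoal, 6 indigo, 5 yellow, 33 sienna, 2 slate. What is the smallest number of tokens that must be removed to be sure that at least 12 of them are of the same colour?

An adversary could hand out at most 11 tokens per colour (8 colours run out sooner): 7 + 11 + 3 + 5 + 6 + 10 + 6 + 5 + 11 + 2 = 66 tokens and still no colour has 12.
One more token lands in a colour already at 11, so 67 draws are enough and 66 are not.

67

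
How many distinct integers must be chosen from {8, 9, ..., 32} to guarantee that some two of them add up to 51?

19

Two chosen integers sum to 51 exactly when both halves of some pair {x, 51−x} with 19 ≤ x ≤ 51−x ≤ 32 are chosen — 7 such pairs.
The remaining 11 elements (those with no distinct partner in range) can never complete a 51-sum, so the worst case takes all of them and one from each pair: 11 + 7 = 18.
Pigeonhole: the 19th integer has to be the second member of some pair, so 18 + 1 = 19.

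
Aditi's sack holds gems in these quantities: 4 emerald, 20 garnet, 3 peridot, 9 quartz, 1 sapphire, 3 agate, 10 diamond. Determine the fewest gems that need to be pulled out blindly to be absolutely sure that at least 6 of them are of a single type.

27

An adversary could hand out at most 5 gems per type (4 types run out sooner): 4 + 5 + 3 + 5 + 1 + 3 + 5 = 26 gems and still no type has 6.
By pigeonhole, one more gem lands in a type already at 5, so 27 draws are enough and 26 are not.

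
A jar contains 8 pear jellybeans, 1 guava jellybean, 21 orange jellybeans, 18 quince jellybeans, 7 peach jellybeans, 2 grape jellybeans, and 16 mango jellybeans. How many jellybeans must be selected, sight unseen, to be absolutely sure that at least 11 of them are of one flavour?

49

By pigeonhole, the 7 flavours are the holes; the jellybeans drawn are the pigeons.
To avoid 11 of any one flavour, the worst case takes at most 10 of each flavour, or every jellybean of a flavour that has fewer than 10.
That gives 8 + 1 + 10 + 10 + 7 + 2 + 10 = 48 jellybeans with no flavour reaching 11.
The next jellybean forces some flavour to 11, so 48 + 1 = 49.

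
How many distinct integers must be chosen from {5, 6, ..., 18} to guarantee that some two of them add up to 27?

Group the elements by complementary pair {x, 27−x}: {9,18}, {10,17}, {11,16}, …, giving 5 two-element pairs and 4 integers whose partner 27−x falls outside [5,18].
By pigeonhole, treating each of those 9 groups as a pigeonhole, one can pick one integer per group — 9 integers — with no two summing to 27.
The 10th integer lands in an occupied pair, forcing a sum of 27.

10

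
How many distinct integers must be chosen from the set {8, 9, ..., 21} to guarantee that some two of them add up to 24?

Two chosen integers sum to 24 exactly when both halves of some pair {x, 24−x} with 8 ≤ x ≤ 24−x ≤ 16 are chosen — 4 such pairs.
The remaining 6 elements (those with no distinct partner in range) can never complete a 24-sum, so the worst case takes all of them and one from each pair: 6 + 4 = 10.
By pigeonhole, the 11th integer has to be the second member of some pair, so 10 + 1 = 11.

11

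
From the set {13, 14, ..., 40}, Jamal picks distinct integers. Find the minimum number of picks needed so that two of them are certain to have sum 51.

16

Two chosen integers sum to 51 exactly when both halves of some pair {x, 51−x} with 13 ≤ x ≤ 51−x ≤ 38 are chosen — 13 such pairs.
The remaining 2 elements (those with no distinct partner in range) can never complete a 51-sum, so the worst case takes all of them and one from each pair: 2 + 13 = 15.
The 16th integer has to be the second member of some pair, so 15 + 1 = 16.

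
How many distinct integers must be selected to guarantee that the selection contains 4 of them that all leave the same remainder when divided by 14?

43

Pigeonhole: the 14 residue classes mod 14 are the pigeonholes.
With 42 integers one could put 3 in each residue class and have no class reach 4.
The 43rd integer pushes some class to 4, so 14·3 + 1 = 43.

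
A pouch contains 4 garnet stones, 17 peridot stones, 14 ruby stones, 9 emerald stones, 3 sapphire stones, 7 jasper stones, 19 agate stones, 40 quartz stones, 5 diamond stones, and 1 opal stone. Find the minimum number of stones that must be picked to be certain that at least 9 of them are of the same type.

61

An adversary could hand out at most 8 stones per type (5 types run out sooner): 4 + 8 + 8 + 8 + 3 + 7 + 8 + 8 + 5 + 1 = 60 stones and still no type has 9.
By pigeonhole, one more stone lands in a type already at 8, so 61 draws are enough and 60 are not.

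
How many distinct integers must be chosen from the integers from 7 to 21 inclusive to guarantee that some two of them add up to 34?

12

A set avoiding the sum 34 can contain at most one of each pair {x, 34−x}, plus the 7 elements whose complement lies outside the range or equal to its own complement.
The integers 7, …, 17 (11 of them) are such a set: any two sum to at least 7+8 = 15 and at most 16+17 = 33 < 34.
Any 12th integer completes one of the 4 pairs, so 12 choices force a sum of 34.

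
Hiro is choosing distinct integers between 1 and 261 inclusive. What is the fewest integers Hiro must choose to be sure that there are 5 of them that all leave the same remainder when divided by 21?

85

By pigeonhole, the 21 residue classes mod 21 are the pigeonholes.
With 84 integers one could put 4 in each residue class and have no class reach 5.
The 85th integer pushes some class to 5, so 21·4 + 1 = 85.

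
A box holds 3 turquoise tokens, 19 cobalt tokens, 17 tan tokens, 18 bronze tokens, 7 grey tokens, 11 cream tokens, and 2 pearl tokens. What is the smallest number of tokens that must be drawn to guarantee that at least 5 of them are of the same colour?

26

An adversary could hand out at most 4 tokens per colour (turquoise, pearl run out sooner): 3 + 4 + 4 + 4 + 4 + 4 + 2 = 25 tokens and still no colour has 5.
One more token lands in a colour already at 4, so 26 draws are enough and 25 are not.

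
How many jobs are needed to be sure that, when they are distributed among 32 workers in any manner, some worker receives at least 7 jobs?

193

With 192 jobs one could put exactly 6 in each of the 32 workers, and no worker would reach 7.
One more job must land in a worker that already has 6, giving it 7.
So 32 × 6 + 1 = 193 jobs are required.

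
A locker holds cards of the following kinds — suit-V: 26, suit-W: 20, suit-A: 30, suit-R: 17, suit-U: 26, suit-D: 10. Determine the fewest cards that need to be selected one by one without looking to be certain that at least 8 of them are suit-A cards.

107

In the worst case for collecting suit-A cards, every non-suit-A card comes out first.
There are 26 + 20 + 17 + 26 + 10 = 99 non-suit-A cards altogether.
After those, each further card must be suit-A, so 99 + 8 = 107 draws guarantee 8 suit-A cards.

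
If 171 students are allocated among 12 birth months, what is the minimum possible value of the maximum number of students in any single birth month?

By pigeonhole, the 12 birth months are the holes and the 171 students are the pigeons.
If every birth month held at most 14 students, the total would be at most 12 × 14 = 168, which is less than 171.
So some birth month holds at least ⌈171/12⌉ = 15 students.

15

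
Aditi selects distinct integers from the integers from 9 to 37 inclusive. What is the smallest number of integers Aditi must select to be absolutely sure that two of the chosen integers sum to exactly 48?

Group the elements by complementary pair {x, 48−x}: {11,37}, {12,36}, {13,35}, …, giving 13 two-element pairs, the single value 24 (it cannot pair with itself since the integers are distinct), and 2 integers whose partner 48−x falls outside [9,37].
By the pigeonhole principle, treating each of those 16 groups as a pigeonhole, one can pick one integer per group — 16 integers — with no two summing to 48.
The 17th integer lands in an occupied pair, forcing a sum of 48.

17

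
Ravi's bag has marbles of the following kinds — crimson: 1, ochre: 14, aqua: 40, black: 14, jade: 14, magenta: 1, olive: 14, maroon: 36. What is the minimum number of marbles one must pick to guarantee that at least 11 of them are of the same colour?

Put each drawn marble into a box by colour. The largest draw with every box below 11 takes min(count, 10) from each colour; colours with fewer than 10 contribute all they have.
Σ min(cᵢ, 10) = 1 + 10 + 10 + 10 + 10 + 1 + 10 + 10 = 62.
Draw number 62 + 1 = 63 must push one box to 11.

63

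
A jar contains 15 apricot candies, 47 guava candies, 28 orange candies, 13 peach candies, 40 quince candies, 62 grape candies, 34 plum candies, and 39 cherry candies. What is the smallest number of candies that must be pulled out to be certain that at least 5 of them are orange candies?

255

In the worst case for collecting orange candies, every non-orange candy comes out first.
There are 15 + 47 + 13 + 40 + 62 + 34 + 39 = 250 non-orange candies altogether.
After those, each further candy must be orange, so 250 + 5 = 255 draws guarantee 5 orange candies.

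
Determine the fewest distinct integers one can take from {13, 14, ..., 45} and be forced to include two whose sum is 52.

21

Two chosen integers sum to 52 exactly when both halves of some pair {x, 52−x} with 13 ≤ x ≤ 52−x ≤ 39 are chosen — 13 such pairs.
The remaining 7 elements (those with no distinct partner in range) can never complete a 52-sum, so the worst case takes all of them and one from each pair: 7 + 13 = 20.
The 21st integer has to be the second member of some pair, so 20 + 1 = 21.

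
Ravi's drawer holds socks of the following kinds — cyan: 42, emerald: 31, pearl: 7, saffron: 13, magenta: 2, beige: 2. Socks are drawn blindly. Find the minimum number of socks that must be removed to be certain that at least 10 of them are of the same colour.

39

An adversary could hand out at most 9 socks per colour (pearl, magenta, beige run out sooner): 9 + 9 + 7 + 9 + 2 + 2 = 38 socks and still no colour has 10.
One more sock lands in a colour already at 9, so 39 draws are enough and 38 are not.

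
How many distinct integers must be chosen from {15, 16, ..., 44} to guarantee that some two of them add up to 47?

22

Two chosen integers sum to 47 exactly when both halves of some pair {x, 47−x} with 15 ≤ x ≤ 47−x ≤ 32 are chosen — 9 such pairs.
The remaining 12 elements (those with no distinct partner in range) can never complete a 47-sum, so the worst case takes all of them and one from each pair: 12 + 9 = 21.
The 22nd integer has to be the second member of some pair, so 21 + 1 = 22.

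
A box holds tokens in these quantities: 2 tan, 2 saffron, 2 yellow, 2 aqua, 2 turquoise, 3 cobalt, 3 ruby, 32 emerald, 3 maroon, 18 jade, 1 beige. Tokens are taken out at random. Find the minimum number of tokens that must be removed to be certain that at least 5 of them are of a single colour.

By the pigeonhole principle, put each drawn token into a box by colour. The largest draw with every box below 5 takes min(count, 4) from each colour; colours with fewer than 4 contribute all they have.
Σ min(cᵢ, 4) = 2 + 2 + 2 + 2 + 2 + 3 + 3 + 4 + 3 + 4 + 1 = 28.
Draw number 28 + 1 = 29 must push one box to 5.

29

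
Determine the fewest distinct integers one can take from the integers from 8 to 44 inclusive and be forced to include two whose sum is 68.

A set avoiding the sum 68 can contain at most one of each pair {x, 68−x}, plus the 17 elements whose complement lies outside the range or equal to its own complement.
The integers 8, …, 34 (27 of them) are such a set: any two sum to at least 8+9 = 17 and at most 33+34 = 67 < 68.
Pigeonhole: any 28th integer completes one of the 10 pairs, so 28 choices force a sum of 68.

28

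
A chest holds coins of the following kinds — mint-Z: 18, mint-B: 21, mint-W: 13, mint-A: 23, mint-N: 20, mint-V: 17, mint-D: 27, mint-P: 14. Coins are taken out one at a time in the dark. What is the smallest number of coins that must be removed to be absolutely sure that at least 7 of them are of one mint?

49

Put each drawn coin into a box by mint. The largest draw with every box below 7 takes min(count, 6) from each mint.
Σ min(cᵢ, 6) = 6 + 6 + 6 + 6 + 6 + 6 + 6 + 6 = 48.
Draw number 48 + 1 = 49 must push one box to 7.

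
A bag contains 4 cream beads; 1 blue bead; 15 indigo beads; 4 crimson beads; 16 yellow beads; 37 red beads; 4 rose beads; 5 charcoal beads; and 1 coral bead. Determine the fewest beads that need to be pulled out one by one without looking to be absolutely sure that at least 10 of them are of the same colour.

47

By pigeonhole, the 9 colours are the holes; the beads drawn are the pigeons.
To avoid 10 of any one colour, the worst case takes at most 9 of each colour, or every bead of a colour that has fewer than 9.
That gives 4 + 1 + 9 + 4 + 9 + 9 + 4 + 5 + 1 = 46 beads with no colour reaching 10.
The next bead forces some colour to 10, so 46 + 1 = 47.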